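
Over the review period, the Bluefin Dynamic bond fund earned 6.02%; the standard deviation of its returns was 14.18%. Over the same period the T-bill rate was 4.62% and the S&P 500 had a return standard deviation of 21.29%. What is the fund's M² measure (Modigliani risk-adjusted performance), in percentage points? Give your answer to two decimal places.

6.72

Sharpe = (Rp − Rf) / σp = (6.02% − 4.62%) / 14.18% = 0.0987
M² = Rf + Sharpe × σm = 4.62% + 0.0987 × 21.29% = 6.7213%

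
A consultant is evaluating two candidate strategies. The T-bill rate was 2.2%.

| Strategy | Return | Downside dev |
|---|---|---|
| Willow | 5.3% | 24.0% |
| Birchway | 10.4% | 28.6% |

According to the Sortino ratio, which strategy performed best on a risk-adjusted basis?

Willow: Sortino ratio = (5.3% − 2.2%) / 24.0% = 0.129
Birchway: Sortino ratio = (10.4% − 2.2%) / 28.6% = 0.287
Highest: Birchway (0.287).

Birchway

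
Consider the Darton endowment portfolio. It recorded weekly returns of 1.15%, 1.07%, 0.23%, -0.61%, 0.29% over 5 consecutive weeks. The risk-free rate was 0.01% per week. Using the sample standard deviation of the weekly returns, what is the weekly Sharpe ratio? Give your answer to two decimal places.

Mean return r̄ = 2.130 / 5 = 0.4260%
Σ(r − r̄)² = (1.15 − 0.4260)² + (1.07 − 0.4260)² + (0.23 − 0.4260)² + … = 2.0691
σ = √[2.0691 / 4] = 0.7192%
Sharpe = (r̄ − rf) / σ = (0.4260 − 0.01) / 0.7192 = 0.4160 / 0.7192 = 0.5784

0.58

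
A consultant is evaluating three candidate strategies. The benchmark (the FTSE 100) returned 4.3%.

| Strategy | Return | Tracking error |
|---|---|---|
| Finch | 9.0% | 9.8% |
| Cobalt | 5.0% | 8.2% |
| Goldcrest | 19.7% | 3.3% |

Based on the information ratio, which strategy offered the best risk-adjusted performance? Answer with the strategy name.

Goldcrest

Finch: IR = (9.0% − 4.3%) / 9.8% = 0.480
Cobalt: IR = (5.0% − 4.3%) / 8.2% = 0.085
Goldcrest: IR = (19.7% − 4.3%) / 3.3% = 4.667
Highest: Goldcrest (4.667).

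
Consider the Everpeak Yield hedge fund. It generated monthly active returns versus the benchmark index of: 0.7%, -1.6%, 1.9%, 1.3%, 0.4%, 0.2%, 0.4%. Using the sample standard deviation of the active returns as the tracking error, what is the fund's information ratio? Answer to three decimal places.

0.432

Mean return μ = 3.30 / 7 = 0.4714%
Σ(r − μ)² = 7.1543; sample σ = √(7.1543/6) = 1.0920%
IR = μ / tracking error = 0.4714 / 1.0920 = 0.4317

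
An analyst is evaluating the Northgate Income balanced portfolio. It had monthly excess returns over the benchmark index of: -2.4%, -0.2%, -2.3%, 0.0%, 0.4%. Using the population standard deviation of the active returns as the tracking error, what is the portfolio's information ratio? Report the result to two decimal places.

r̄ = (-2.4 − 0.2 − 2.3 + 0 + 0.4) / 5 = -4.50 / 5 = -0.9000%
Σ(r − r̄)² = 7.2000; population σ = √(7.2000/5) = 1.2000%
IR = r̄ / tracking error = -0.9000 / 1.2000 = -0.7500

-0.75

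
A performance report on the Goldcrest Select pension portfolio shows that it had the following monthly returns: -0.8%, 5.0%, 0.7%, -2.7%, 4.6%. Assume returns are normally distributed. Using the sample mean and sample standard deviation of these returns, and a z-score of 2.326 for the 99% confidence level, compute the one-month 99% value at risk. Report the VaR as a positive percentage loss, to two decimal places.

r̄ = (-0.8 + 5 + 0.7 − 2.7 + 4.6) / 5 = 1.3600%
Σ(r − r̄)² = (-0.8 − 1.3600)² + (5 − 1.3600)² + … = 45.3320
sample σ = √(45.3320 / 4) = √11.3330 = 3.3665%
VaR = −(r̄ − z·σ) = −(1.3600 − 2.326 × 3.3665) = −(-6.4705) = 6.4705%

6.47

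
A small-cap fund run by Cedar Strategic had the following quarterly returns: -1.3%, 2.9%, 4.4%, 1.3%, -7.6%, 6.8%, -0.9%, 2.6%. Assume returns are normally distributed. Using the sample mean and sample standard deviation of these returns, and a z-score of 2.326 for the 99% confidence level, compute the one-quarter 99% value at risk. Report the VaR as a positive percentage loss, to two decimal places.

μ = (-1.3 + 2.9 + 4.4 + 1.3 − 7.6 + 6.8 − 0.9 + 2.6) / 8 = 8.20 / 8 = 1.0250%
Sample σ = √[Σ(r − μ)² / 7] = √[134.3150 / 7] = √19.1879 = 4.3804%
VaR = −(μ − z·σ) = −(1.0250 − 2.326 × 4.3804) = −(-9.1638) = 9.1638%

9.16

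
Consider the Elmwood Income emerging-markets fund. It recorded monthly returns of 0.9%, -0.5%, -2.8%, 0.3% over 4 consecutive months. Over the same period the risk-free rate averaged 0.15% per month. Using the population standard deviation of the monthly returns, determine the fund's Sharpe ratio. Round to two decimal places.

Mean return r̄ = -2.10 / 4 = -0.5250%
Population σ = √[Σ(r − r̄)² / 4] = √[7.8875 / 4] = √1.9719 = 1.4042%
Sharpe = (r̄ − rf) / σ = (-0.5250 − 0.15) / 1.4042 = -0.6750 / 1.4042 = -0.4807

-0.48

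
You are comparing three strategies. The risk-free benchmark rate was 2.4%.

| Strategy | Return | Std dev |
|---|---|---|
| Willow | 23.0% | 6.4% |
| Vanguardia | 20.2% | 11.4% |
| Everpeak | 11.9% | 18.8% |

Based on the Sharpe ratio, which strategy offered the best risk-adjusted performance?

Willow

Willow: Sharpe ratio = (23.0% − 2.4%) / 6.4% = 3.219
Vanguardia: Sharpe ratio = (20.2% − 2.4%) / 11.4% = 1.561
Everpeak: Sharpe ratio = (11.9% − 2.4%) / 18.8% = 0.505
Highest: Willow (3.219).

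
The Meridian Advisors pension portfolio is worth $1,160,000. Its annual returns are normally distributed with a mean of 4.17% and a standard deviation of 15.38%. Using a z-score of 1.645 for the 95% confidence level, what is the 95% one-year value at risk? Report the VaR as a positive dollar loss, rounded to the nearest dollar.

Return at the 95% tail: μ − z·σ = 4.17% − 1.645 × 15.38% = 4.17 − 25.3001 = -21.1301%
VaR = −(-21.1301%) × $1,160,000 = 21.1301% × $1,160,000 = $245,109

$245,109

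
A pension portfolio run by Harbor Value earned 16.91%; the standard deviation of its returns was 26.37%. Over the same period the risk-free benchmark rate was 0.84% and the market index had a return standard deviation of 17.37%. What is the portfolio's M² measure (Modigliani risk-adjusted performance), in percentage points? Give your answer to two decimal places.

Sharpe = (Rp − Rf) / σp = (16.91% − 0.84%) / 26.37% = 0.6094
M² = Rf + Sharpe × σm = 0.84% + 0.6094 × 17.37% = 11.4253%

11.43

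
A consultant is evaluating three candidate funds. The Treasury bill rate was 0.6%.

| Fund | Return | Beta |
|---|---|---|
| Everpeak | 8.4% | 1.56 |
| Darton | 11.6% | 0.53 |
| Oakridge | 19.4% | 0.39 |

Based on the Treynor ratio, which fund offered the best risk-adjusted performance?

Oakridge

Everpeak: Treynor = (8.4% − 0.6%) / 1.56 = 5.000
Darton: Treynor = (11.6% − 0.6%) / 0.53 = 20.755
Oakridge: Treynor = (19.4% − 0.6%) / 0.39 = 48.205
Highest: Oakridge (48.205).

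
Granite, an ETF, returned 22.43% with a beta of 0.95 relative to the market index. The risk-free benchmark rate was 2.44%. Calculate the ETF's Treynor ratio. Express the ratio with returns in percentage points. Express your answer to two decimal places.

21.04

Treynor = (Rp − Rf) / β = (22.43% − 2.44%) / 0.95 = 19.99 / 0.95 = 21.0421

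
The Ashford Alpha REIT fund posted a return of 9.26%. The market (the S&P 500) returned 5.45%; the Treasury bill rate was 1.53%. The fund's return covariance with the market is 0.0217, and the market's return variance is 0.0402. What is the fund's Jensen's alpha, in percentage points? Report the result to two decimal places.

5.61

β = Cov / Var = 0.0217 / 0.0402 = 0.5398
E[R] = Rf + β(Rm − Rf) = 1.53% + 0.5398 × (5.45% − 1.53%) = 3.6460%
α = Rp − E[R] = 9.26% − 3.6460% = 5.6140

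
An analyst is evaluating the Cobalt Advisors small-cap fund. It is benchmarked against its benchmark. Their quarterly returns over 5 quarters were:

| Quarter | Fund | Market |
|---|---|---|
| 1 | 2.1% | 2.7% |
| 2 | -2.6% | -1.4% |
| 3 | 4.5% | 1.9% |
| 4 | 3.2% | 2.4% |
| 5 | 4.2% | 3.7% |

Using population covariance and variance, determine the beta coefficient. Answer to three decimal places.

1.324

r̄p = 2.2800%,  r̄m = 1.8600%
Cov = Σ(rp − r̄p)(rm − r̄m) / 5 = 3.9752
Var(rm) = Σ(rm − r̄m)² / 5 = 3.0024
β = Cov / Var = 3.9752 / 3.0024 = 1.3240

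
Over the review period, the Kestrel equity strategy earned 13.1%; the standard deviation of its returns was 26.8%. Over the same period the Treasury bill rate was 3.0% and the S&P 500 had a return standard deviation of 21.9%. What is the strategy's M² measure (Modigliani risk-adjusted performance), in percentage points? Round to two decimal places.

11.25

Sharpe = (Rp − Rf) / σp = (13.1% − 3.0%) / 26.8% = 0.3769
M² = Rf + Sharpe × σm = 3.0% + 0.3769 × 21.9% = 11.2541%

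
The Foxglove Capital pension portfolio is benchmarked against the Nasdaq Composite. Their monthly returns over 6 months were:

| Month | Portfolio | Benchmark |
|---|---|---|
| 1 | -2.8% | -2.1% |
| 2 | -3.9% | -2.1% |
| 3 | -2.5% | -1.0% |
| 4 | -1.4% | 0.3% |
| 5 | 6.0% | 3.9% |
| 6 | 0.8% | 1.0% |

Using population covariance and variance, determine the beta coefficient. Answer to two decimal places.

r̄p = -0.6333%,  r̄m = 0.0000%
Cov = Σ(rp − r̄p)(rm − r̄m) / 6 = 6.7250
Var(rm) = Σ(rm − r̄m)² / 6 = 4.3533
β = Cov / Var = 6.7250 / 4.3533 = 1.5448

1.54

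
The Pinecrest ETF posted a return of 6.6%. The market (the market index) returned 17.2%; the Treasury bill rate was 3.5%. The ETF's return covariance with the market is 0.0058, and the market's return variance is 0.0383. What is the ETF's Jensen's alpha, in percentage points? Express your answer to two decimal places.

β = Cov / Var = 0.0058 / 0.0383 = 0.1514
E[R] = Rf + β(Rm − Rf) = 3.5% + 0.1514 × (17.2% − 3.5%) = 5.5742%
α = Rp − E[R] = 6.6% − 5.5742% = 1.0258

1.03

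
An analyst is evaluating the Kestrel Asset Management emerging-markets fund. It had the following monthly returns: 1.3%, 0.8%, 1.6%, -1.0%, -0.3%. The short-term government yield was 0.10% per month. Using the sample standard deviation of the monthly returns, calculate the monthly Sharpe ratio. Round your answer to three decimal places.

r̄ = (1.3 + 0.8 + 1.6 − 1 − 0.3) / 5 = 2.40 / 5 = 0.4800%
Σ(r − r̄)² = (1.3 − 0.4800)² + (0.8 − 0.4800)² + … = 4.8280
sample σ = √(4.8280 / 4) = √1.2070 = 1.0986%
Sharpe = (r̄ − rf) / σ = (0.4800 − 0.1) / 1.0986 = 0.3800 / 1.0986 = 0.3459

0.346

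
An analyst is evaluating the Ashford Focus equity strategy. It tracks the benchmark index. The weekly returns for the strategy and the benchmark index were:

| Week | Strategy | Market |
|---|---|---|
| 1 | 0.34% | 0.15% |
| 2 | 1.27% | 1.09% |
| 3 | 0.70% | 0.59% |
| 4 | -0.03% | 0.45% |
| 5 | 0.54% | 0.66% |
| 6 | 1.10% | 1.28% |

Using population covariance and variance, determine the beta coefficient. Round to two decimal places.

r̄p = 0.6533%,  r̄m = 0.7033%
Cov = Σ(rp − r̄p)(rm − r̄m) / 6 = 0.1404
Var(rm) = Σ(rm − r̄m)² / 6 = 0.1445
β = Cov / Var = 0.1404 / 0.1445 = 0.9716

0.97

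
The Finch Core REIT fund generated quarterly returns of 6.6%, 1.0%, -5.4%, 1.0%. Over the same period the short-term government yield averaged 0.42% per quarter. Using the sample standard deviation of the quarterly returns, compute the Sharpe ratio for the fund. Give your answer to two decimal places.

0.08

Mean return r̄ = 3.20 / 4 = 0.8000%
Sample σ = √[Σ(r − r̄)² / 3] = √[72.1600 / 3] = √24.0533 = 4.9044%
Sharpe = (r̄ − rf) / σ = (0.8000 − 0.42) / 4.9044 = 0.3800 / 4.9044 = 0.0775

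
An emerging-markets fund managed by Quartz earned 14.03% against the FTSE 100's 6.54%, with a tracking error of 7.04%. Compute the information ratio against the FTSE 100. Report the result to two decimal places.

1.06

IR = (Rp − Rb) / TE = (14.03% − 6.54%) / 7.04% = 7.49% / 7.04% = 1.0639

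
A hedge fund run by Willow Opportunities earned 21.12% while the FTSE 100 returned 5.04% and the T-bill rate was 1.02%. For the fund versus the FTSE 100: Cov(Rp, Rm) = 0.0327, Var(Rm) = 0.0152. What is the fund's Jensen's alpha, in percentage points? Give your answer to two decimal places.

β = Cov / Var = 0.0327 / 0.0152 = 2.1513
E[R] = Rf + β(Rm − Rf) = 1.02% + 2.1513 × (5.04% − 1.02%) = 9.6682%
α = Rp − E[R] = 21.12% − 9.6682% = 11.4518

11.45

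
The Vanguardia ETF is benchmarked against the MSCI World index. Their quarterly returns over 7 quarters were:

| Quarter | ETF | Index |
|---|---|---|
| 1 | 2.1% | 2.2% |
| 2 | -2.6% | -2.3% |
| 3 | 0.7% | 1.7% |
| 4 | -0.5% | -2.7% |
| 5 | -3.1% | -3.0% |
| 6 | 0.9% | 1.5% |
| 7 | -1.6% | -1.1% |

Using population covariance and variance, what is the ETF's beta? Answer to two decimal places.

0.76

r̄p = -0.5857%,  r̄m = -0.5286%
Cov = Σ(rp − r̄p)(rm − r̄m) / 7 = 3.3404
Var(rm) = Σ(rm − r̄m)² / 7 = 4.4020
β = Cov / Var = 3.3404 / 4.4020 = 0.7588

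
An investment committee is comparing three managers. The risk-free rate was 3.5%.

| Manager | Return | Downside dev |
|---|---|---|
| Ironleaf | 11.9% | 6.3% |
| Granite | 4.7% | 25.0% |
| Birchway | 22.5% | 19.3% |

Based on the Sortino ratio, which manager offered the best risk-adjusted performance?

Ironleaf: Sortino ratio = (11.9% − 3.5%) / 6.3% = 1.333
Granite: Sortino ratio = (4.7% − 3.5%) / 25.0% = 0.048
Birchway: Sortino ratio = (22.5% − 3.5%) / 19.3% = 0.984
Highest: Ironleaf (1.333).

Ironleaf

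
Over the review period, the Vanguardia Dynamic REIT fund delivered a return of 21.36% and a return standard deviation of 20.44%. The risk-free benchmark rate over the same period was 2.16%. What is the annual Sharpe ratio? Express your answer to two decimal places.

Sharpe = (Rp − Rf) / σp = (21.36% − 2.16%) / 20.44% = 19.20% / 20.44% = 0.9393

0.94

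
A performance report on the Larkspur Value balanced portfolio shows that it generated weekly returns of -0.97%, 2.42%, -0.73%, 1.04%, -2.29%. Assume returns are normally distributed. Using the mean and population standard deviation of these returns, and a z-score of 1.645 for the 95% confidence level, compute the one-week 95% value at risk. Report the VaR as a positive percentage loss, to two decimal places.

2.82

r̄ = (-0.97 + 2.42 − 0.73 + 1.04 − 2.29) / 5 = -0.1060%
Σ(r − r̄)² = 13.5997; population σ = √(13.5997/5) = 1.6492%
VaR = −(r̄ − z·σ) = −(-0.1060 − 1.645 × 1.6492) = −(-2.8189) = 2.8189%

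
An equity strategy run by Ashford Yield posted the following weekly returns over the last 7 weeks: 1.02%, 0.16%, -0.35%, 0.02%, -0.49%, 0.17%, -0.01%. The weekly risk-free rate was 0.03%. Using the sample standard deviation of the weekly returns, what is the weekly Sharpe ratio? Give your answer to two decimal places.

0.09

r̄ = (1.02 + 0.16 − 0.35 + 0.02 − 0.49 + 0.17 − 0.01) / 7 = 0.520 / 7 = 0.0743%
Sample std dev = √[1.4194 / 6] = 0.4864%
Sharpe = (r̄ − rf) / σ = (0.0743 − 0.03) / 0.4864 = 0.0443 / 0.4864 = 0.0911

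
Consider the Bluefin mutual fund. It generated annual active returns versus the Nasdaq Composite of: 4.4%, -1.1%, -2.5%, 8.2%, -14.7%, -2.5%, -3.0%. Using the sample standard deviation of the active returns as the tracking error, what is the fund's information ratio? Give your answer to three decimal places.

Mean return r̄ = -11.20 / 7 = -1.6000%
Sample σ = √[Σ(r − r̄)² / 6] = √[307.4800 / 6] = √51.2467 = 7.1587%
IR = r̄ / tracking error = -1.6000 / 7.1587 = -0.2235

-0.224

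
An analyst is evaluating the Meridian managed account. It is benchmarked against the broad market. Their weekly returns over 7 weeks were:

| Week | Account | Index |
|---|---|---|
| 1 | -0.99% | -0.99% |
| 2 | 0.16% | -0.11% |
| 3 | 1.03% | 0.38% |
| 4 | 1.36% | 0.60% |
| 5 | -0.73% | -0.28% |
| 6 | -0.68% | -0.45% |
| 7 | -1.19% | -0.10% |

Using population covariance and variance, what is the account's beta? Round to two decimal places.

1.60

r̄p = -0.1486%,  r̄m = -0.1357%
Cov = Σ(rp − r̄p)(rm − r̄m) / 7 = 0.3797
Var(rm) = Σ(rm − r̄m)² / 7 = 0.2369
β = Cov / Var = 0.3797 / 0.2369 = 1.6028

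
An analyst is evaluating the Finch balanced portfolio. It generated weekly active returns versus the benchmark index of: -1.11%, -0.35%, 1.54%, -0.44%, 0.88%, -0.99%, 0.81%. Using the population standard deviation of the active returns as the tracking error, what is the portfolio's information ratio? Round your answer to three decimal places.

0.051

r̄ = (-1.11 − 0.35 + 1.54 − 0.44 + 0.88 − 0.99 + 0.81) / 7 = 0.340 / 7 = 0.0486%
Population σ = √[Σ(r − r̄)² / 7] = √[6.3139 / 7] = √0.9020 = 0.9497%
IR = r̄ / tracking error = 0.0486 / 0.9497 = 0.0512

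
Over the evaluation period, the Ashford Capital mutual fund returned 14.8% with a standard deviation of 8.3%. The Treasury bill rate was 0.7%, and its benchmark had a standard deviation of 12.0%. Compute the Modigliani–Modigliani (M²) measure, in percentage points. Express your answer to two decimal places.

21.09

Sharpe = (Rp − Rf) / σp = (14.8% − 0.7%) / 8.3% = 1.6988
M² = Rf + Sharpe × σm = 0.7% + 1.6988 × 12.0% = 21.0856%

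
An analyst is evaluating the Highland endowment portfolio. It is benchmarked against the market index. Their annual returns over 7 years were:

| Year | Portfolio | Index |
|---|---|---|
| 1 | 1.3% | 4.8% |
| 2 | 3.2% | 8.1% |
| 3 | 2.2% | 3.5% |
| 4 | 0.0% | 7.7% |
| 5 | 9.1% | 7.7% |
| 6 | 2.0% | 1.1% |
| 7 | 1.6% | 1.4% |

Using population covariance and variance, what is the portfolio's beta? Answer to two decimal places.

r̄p = 2.7714%,  r̄m = 4.9000%
Cov = Σ(rp − r̄p)(rm − r̄m) / 7 = 2.7586
Var(rm) = Σ(rm − r̄m)² / 7 = 7.7971
β = Cov / Var = 2.7586 / 7.7971 = 0.3538

0.35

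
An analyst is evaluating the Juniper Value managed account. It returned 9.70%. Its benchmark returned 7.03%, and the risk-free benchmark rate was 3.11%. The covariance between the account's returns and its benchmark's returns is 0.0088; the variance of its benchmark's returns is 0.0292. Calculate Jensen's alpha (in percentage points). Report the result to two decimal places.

β = Cov / Var = 0.0088 / 0.0292 = 0.3014
E[R] = Rf + β(Rm − Rf) = 3.11% + 0.3014 × (7.03% − 3.11%) = 4.2915%
α = Rp − E[R] = 9.70% − 4.2915% = 5.4085

5.41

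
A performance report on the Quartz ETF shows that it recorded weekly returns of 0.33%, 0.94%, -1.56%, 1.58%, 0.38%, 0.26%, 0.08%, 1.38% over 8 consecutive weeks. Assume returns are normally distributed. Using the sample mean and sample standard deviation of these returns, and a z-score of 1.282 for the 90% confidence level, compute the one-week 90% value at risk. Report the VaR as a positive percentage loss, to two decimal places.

μ = (0.33 + 0.94 − 1.56 + 1.58 + 0.38 + 0.26 + 0.08 + 1.38) / 8 = 3.390 / 8 = 0.4238%
Σ(r − μ)² = (0.33 − 0.4238)² + (0.94 − 0.4238)² + (-1.56 − 0.4238)² + … = 6.6088
σ = √[6.6088 / 7] = 0.9717%
VaR = −(μ − z·σ) = −(0.4238 − 1.282 × 0.9717) = −(-0.8219) = 0.8219%

0.82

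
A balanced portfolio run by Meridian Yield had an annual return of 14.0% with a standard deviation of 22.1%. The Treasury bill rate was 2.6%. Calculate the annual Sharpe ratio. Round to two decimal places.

0.52

Sharpe = (Rp − Rf) / σp = (14.0% − 2.6%) / 22.1% = 11.40% / 22.1% = 0.5158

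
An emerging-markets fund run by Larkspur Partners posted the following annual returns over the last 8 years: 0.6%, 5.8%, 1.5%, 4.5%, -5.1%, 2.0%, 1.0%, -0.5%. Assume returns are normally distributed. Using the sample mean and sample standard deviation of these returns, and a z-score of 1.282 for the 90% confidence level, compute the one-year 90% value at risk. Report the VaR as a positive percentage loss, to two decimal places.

2.99

μ = (0.6 + 5.8 + 1.5 + 4.5 − 5.1 + 2 + 1 − 0.5) / 8 = 1.2250%
Sample std dev = √[75.7550 / 7] = 3.2897%
VaR = −(μ − z·σ) = −(1.2250 − 1.282 × 3.2897) = −(-2.9924) = 2.9924%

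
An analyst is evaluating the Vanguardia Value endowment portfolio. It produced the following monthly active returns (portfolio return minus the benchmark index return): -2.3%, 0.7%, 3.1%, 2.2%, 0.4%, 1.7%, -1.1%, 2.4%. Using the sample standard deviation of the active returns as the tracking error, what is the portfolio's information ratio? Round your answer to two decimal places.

Mean return r̄ = 7.10 / 8 = 0.8875%
Σ(r − r̄)² = 23.9488; sample σ = √(23.9488/7) = 1.8497%
IR = r̄ / tracking error = 0.8875 / 1.8497 = 0.4798

0.48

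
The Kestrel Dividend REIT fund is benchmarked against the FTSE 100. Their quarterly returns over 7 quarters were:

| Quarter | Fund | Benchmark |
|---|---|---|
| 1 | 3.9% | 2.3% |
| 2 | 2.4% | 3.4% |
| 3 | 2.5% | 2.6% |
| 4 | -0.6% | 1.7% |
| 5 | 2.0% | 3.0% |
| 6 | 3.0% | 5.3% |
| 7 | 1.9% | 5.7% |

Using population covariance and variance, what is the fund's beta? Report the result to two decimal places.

r̄p = 2.1571%,  r̄m = 3.4286%
Cov = Σ(rp − r̄p)(rm − r̄m) / 7 = 0.5098
Var(rm) = Σ(rm − r̄m)² / 7 = 1.9706
β = Cov / Var = 0.5098 / 1.9706 = 0.2587

0.26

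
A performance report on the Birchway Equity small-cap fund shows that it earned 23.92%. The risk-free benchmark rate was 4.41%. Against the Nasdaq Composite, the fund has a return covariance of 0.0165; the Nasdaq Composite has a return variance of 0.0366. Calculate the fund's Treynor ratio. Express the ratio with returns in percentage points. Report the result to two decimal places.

43.28

β = Cov / Var = 0.0165 / 0.0366 = 0.4508
Treynor = (Rp − Rf) / β = (23.92% − 4.41%) / 0.4508 = 19.51 / 0.4508 = 43.2786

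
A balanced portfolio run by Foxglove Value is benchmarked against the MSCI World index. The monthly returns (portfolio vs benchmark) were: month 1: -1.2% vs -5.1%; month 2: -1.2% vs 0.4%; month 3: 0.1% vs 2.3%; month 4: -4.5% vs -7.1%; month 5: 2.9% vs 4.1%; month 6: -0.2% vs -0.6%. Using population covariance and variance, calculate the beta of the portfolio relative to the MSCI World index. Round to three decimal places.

0.492

r̄p = -0.6833%,  r̄m = -1.0000%
Cov = Σ(rp − r̄p)(rm − r̄m) / 6 = 7.6217
Var(rm) = Σ(rm − r̄m)² / 6 = 15.5067
β = Cov / Var = 7.6217 / 15.5067 = 0.4915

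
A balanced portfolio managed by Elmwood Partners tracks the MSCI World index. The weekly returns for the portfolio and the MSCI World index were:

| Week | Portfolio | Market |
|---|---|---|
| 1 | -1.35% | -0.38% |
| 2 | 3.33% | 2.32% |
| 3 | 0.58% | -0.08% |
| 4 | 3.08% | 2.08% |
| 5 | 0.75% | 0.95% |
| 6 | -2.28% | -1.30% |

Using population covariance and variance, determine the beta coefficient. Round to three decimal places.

r̄p = 0.6850%,  r̄m = 0.5983%
Cov = Σ(rp − r̄p)(rm − r̄m) / 6 = 2.6360
Var(rm) = Σ(rm − r̄m)² / 6 = 1.7173
β = Cov / Var = 2.6360 / 1.7173 = 1.5350

1.535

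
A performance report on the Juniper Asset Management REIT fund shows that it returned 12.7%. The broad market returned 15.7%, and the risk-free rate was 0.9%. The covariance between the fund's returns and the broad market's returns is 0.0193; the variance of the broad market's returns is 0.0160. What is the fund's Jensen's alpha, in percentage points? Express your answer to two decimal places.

-6.05

β = Cov / Var = 0.0193 / 0.0160 = 1.2063
E[R] = Rf + β(Rm − Rf) = 0.9% + 1.2063 × (15.7% − 0.9%) = 18.7532%
α = Rp − E[R] = 12.7% − 18.7532% = -6.0532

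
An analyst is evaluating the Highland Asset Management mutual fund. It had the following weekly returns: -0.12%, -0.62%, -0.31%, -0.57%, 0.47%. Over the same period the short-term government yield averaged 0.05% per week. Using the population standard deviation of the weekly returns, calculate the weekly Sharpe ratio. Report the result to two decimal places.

r̄ = (-0.12 − 0.62 − 0.31 − 0.57 + 0.47) / 5 = -0.2300%
Σ(r − r̄)² = 0.7762; population σ = √(0.7762/5) = 0.3940%
Sharpe = (r̄ − rf) / σ = (-0.2300 − 0.05) / 0.3940 = -0.2800 / 0.3940 = -0.7107

-0.71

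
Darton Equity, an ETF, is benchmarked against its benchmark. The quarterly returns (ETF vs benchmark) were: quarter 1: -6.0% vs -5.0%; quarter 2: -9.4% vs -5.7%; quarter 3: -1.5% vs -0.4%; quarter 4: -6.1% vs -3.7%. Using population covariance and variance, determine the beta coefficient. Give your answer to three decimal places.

1.306

r̄p = -5.7500%,  r̄m = -3.7000%
Cov = Σ(rp − r̄p)(rm − r̄m) / 4 = 5.4125
Var(rm) = Σ(rm − r̄m)² / 4 = 4.1450
β = Cov / Var = 5.4125 / 4.1450 = 1.3058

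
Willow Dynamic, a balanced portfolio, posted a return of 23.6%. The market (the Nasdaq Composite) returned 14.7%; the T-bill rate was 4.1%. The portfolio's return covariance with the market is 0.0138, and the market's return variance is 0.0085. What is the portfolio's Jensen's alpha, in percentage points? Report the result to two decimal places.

2.29

β = Cov / Var = 0.0138 / 0.0085 = 1.6235
E[R] = Rf + β(Rm − Rf) = 4.1% + 1.6235 × (14.7% − 4.1%) = 21.3091%
α = Rp − E[R] = 23.6% − 21.3091% = 2.2909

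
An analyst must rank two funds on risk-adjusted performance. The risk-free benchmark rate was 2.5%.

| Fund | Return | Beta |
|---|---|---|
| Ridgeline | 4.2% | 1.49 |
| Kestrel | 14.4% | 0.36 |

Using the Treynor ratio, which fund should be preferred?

Kestrel

Ridgeline: Treynor = (4.2% − 2.5%) / 1.49 = 1.141
Kestrel: Treynor = (14.4% − 2.5%) / 0.36 = 33.056
Highest: Kestrel (33.056).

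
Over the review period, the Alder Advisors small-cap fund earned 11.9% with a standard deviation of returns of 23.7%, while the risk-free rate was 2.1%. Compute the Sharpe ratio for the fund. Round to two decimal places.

0.41

Sharpe = (Rp − Rf) / σp = (11.9% − 2.1%) / 23.7% = 9.80% / 23.7% = 0.4135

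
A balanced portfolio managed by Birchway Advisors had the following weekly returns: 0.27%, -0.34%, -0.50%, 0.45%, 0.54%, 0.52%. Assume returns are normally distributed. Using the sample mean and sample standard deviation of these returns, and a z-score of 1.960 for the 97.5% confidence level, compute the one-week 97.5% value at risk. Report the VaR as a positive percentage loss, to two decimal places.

r̄ = (0.27 − 0.34 − 0.5 + 0.45 + 0.54 + 0.52) / 6 = 0.1567%
Σ(r − r̄)² = 1.0557; sample σ = √(1.0557/5) = 0.4595%
VaR = −(r̄ − z·σ) = −(0.1567 − 1.960 × 0.4595) = −(-0.7439) = 0.7439%

0.74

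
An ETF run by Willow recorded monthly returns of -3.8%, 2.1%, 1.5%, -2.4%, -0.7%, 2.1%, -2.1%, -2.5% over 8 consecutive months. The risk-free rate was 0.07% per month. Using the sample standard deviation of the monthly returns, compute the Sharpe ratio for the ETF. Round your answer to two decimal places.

-0.34

Mean return μ = -5.80 / 8 = -0.7250%
Σ(r − μ)² = 38.2150; sample σ = √(38.2150/7) = 2.3365%
Sharpe = (μ − rf) / σ = (-0.7250 − 0.07) / 2.3365 = -0.7950 / 2.3365 = -0.3403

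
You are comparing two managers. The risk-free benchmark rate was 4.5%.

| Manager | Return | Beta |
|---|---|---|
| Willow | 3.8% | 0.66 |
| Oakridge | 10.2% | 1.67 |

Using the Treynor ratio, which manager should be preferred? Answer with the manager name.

Oakridge

Willow: Treynor = (3.8% − 4.5%) / 0.66 = -1.061
Oakridge: Treynor = (10.2% − 4.5%) / 1.67 = 3.413
Highest: Oakridge (3.413).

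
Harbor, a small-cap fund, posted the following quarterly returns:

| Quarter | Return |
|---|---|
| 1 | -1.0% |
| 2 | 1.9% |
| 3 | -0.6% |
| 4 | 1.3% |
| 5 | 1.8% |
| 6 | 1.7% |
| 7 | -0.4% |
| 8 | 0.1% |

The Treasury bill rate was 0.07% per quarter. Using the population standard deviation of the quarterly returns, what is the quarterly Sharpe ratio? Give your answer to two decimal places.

Mean return μ = 4.80 / 8 = 0.6000%
Population σ = √[Σ(r − μ)² / 8] = √[10.0800 / 8] = √1.2600 = 1.1225%
Sharpe = (μ − rf) / σ = (0.6000 − 0.07) / 1.1225 = 0.5300 / 1.1225 = 0.4722

0.47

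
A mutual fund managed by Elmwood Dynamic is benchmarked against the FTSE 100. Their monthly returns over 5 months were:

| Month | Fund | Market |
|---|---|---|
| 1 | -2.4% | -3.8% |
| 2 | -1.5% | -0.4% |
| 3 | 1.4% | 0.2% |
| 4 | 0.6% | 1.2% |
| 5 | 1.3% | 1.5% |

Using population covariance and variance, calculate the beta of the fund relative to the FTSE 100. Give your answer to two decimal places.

0.70

r̄p = -0.1200%,  r̄m = -0.2600%
Cov = Σ(rp − r̄p)(rm − r̄m) / 5 = 2.5028
Var(rm) = Σ(rm − r̄m)² / 5 = 3.5984
β = Cov / Var = 2.5028 / 3.5984 = 0.6955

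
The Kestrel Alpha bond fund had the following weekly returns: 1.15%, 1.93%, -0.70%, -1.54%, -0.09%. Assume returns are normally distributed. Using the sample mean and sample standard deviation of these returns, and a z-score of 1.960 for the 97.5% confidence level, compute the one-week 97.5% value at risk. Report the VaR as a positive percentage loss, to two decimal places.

r̄ = (1.15 + 1.93 − 0.7 − 1.54 − 0.09) / 5 = 0.750 / 5 = 0.1500%
Σ(r − r̄)² = 7.8046; sample σ = √(7.8046/4) = 1.3968%
VaR = −(r̄ − z·σ) = −(0.1500 − 1.960 × 1.3968) = −(-2.5877) = 2.5877%

2.59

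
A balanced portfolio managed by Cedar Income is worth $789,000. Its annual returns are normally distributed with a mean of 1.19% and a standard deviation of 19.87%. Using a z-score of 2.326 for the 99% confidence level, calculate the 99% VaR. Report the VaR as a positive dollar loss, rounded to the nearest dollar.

Return at the 99% tail: μ − z·σ = 1.19% − 2.326 × 19.87% = 1.19 − 46.21762 = -45.02762%
VaR = −(-45.02762%) × $789,000 = 45.02762% × $789,000 = $355,268

$355,268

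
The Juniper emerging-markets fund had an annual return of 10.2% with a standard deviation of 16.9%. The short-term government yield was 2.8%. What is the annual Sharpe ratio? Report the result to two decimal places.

0.44

Sharpe = (Rp − Rf) / σp = (10.2% − 2.8%) / 16.9% = 7.40% / 16.9% = 0.4379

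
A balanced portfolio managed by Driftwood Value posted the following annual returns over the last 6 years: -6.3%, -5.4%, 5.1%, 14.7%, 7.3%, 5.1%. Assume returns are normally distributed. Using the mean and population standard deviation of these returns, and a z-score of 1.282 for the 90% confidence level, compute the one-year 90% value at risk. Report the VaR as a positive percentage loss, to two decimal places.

μ = (-6.3 − 5.4 + 5.1 + 14.7 + 7.3 + 5.1) / 6 = 3.4167%
Population σ = √[Σ(r − μ)² / 6] = √[320.2083 / 6] = √53.3681 = 7.3053%
VaR = −(μ − z·σ) = −(3.4167 − 1.282 × 7.3053) = −(-5.9487) = 5.9487%

5.95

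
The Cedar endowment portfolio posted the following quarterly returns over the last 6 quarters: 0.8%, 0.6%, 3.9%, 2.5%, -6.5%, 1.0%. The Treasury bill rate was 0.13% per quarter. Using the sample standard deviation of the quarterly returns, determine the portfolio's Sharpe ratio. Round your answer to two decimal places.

0.07

Mean return r̄ = 2.30 / 6 = 0.3833%
Σ(r − r̄)² = (0.8 − 0.3833)² + (0.6 − 0.3833)² + (3.9 − 0.3833)² + … = 64.8283
sample σ = √(64.8283 / 5) = √12.9657 = 3.6008%
Sharpe = (r̄ − rf) / σ = (0.3833 − 0.13) / 3.6008 = 0.2533 / 3.6008 = 0.0703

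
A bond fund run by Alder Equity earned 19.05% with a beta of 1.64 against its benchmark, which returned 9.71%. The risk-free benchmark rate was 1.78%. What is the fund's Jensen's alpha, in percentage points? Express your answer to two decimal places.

CAPM expected return = Rf + β(Rm − Rf) = 1.78% + 1.64 × (9.71% − 1.78%) = 1.78 + 1.64 × 7.93 = 14.7852%
Jensen's α = Rp − E[R] = 19.05% − 14.7852% = 4.2648

4.26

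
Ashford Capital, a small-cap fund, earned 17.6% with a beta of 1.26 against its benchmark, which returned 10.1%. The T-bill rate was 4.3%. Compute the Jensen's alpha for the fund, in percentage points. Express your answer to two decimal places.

5.99

CAPM expected return = Rf + β(Rm − Rf) = 4.3% + 1.26 × (10.1% − 4.3%) = 4.3 + 1.26 × 5.80 = 11.6080%
Jensen's α = Rp − E[R] = 17.6% − 11.6080% = 5.9920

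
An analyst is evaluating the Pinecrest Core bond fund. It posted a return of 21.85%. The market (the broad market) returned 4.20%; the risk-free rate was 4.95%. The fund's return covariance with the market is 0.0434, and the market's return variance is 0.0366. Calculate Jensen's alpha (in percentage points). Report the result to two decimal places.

β = Cov / Var = 0.0434 / 0.0366 = 1.1858
E[R] = Rf + β(Rm − Rf) = 4.95% + 1.1858 × (4.20% − 4.95%) = 4.0607%
α = Rp − E[R] = 21.85% − 4.0607% = 17.7893

17.79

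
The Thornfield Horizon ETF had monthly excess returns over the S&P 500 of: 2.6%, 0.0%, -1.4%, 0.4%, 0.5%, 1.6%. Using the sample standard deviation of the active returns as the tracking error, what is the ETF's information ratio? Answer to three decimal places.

0.450

μ = (2.6 + 0 − 1.4 + 0.4 + 0.5 + 1.6) / 6 = 0.6167%
Sample std dev = √[9.4083 / 5] = 1.3717%
IR = μ / tracking error = 0.6167 / 1.3717 = 0.4496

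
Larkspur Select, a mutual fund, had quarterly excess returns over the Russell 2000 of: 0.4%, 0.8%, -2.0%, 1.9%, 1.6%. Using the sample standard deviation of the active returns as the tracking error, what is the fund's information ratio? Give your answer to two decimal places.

r̄ = (0.4 + 0.8 − 2 + 1.9 + 1.6) / 5 = 2.70 / 5 = 0.5400%
Sample σ = √[Σ(r − r̄)² / 4] = √[9.5120 / 4] = √2.3780 = 1.5421%
IR = r̄ / tracking error = 0.5400 / 1.5421 = 0.3502

0.35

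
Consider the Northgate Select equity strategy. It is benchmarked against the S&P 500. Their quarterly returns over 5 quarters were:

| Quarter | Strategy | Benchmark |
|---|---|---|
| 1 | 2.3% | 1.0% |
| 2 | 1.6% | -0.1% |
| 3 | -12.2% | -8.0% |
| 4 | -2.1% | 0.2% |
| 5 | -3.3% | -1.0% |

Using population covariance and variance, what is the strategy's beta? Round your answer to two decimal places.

r̄p = -2.7400%,  r̄m = -1.5800%
Cov = Σ(rp − r̄p)(rm − r̄m) / 5 = 16.1948
Var(rm) = Σ(rm − r̄m)² / 5 = 10.7136
β = Cov / Var = 16.1948 / 10.7136 = 1.5116

1.51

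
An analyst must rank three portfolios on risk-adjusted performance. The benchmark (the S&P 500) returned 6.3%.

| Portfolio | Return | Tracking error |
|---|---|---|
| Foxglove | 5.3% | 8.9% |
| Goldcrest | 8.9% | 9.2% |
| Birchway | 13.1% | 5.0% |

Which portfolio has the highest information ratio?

Birchway

Foxglove: IR = (5.3% − 6.3%) / 8.9% = -0.112
Goldcrest: IR = (8.9% − 6.3%) / 9.2% = 0.283
Birchway: IR = (13.1% − 6.3%) / 5.0% = 1.360
Highest: Birchway (1.360).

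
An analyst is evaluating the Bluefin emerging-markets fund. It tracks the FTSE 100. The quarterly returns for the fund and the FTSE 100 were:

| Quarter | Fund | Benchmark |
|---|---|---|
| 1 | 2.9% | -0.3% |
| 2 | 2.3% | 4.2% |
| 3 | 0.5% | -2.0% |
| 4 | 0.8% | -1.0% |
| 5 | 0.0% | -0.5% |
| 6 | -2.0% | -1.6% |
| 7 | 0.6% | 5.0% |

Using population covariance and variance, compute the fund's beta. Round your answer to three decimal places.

0.215

r̄p = 0.7286%,  r̄m = 0.5429%
Cov = Σ(rp − r̄p)(rm − r̄m) / 7 = 1.4888
Var(rm) = Σ(rm − r̄m)² / 7 = 6.9253
β = Cov / Var = 1.4888 / 6.9253 = 0.2150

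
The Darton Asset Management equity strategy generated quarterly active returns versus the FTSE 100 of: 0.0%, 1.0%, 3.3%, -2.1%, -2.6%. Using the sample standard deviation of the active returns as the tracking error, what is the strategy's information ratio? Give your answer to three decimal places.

-0.033

r̄ = (0 + 1 + 3.3 − 2.1 − 2.6) / 5 = -0.0800%
Sample σ = √[Σ(r − r̄)² / 4] = √[23.0280 / 4] = √5.7570 = 2.3994%
IR = r̄ / tracking error = -0.0800 / 2.3994 = -0.0333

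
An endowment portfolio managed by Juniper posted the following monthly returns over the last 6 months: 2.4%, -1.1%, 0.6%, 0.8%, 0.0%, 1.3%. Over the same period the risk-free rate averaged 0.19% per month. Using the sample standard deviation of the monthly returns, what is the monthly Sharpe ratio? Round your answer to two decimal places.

0.40

r̄ = (2.4 − 1.1 + 0.6 + 0.8 + 0 + 1.3) / 6 = 4.00 / 6 = 0.6667%
Σ(r − r̄)² = 6.9933; sample σ = √(6.9933/5) = 1.1826%
Sharpe = (r̄ − rf) / σ = (0.6667 − 0.19) / 1.1826 = 0.4767 / 1.1826 = 0.4031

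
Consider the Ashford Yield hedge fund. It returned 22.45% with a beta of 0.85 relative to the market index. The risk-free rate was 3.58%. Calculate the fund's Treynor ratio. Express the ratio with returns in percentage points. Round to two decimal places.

22.20

Treynor = (Rp − Rf) / β = (22.45% − 3.58%) / 0.85 = 18.87 / 0.85 = 22.2000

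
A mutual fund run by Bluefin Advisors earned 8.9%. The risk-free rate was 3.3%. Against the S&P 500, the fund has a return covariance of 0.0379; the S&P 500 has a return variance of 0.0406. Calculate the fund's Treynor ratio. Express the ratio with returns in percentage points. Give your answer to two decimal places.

β = Cov / Var = 0.0379 / 0.0406 = 0.9335
Treynor = (Rp − Rf) / β = (8.9% − 3.3%) / 0.9335 = 5.60 / 0.9335 = 5.9989

6.00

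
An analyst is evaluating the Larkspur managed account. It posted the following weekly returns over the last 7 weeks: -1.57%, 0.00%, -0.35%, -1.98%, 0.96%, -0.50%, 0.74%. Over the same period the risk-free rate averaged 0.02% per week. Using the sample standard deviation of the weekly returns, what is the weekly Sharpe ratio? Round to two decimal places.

r̄ = (-1.57 + 0 − 0.35 − 1.98 + 0.96 − 0.5 + 0.74) / 7 = -2.700 / 7 = -0.3857%
Σ(r − r̄)² = (-1.57 − (-0.3857))² + (0 − (-0.3857))² + (-0.35 − (-0.3857))² + … = 7.1856
sample σ = √(7.1856 / 6) = √1.1976 = 1.0943%
Sharpe = (r̄ − rf) / σ = (-0.3857 − 0.02) / 1.0943 = -0.4057 / 1.0943 = -0.3707

-0.37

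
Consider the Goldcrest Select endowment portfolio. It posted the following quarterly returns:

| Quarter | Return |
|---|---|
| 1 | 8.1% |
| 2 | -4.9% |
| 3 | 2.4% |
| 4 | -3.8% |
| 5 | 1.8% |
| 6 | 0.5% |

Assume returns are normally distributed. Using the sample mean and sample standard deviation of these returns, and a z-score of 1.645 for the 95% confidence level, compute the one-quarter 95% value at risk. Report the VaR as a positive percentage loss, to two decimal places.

r̄ = (8.1 − 4.9 + 2.4 − 3.8 + 1.8 + 0.5) / 6 = 0.6833%
Sample std dev = √[110.5083 / 5] = 4.7012%
VaR = −(r̄ − z·σ) = −(0.6833 − 1.645 × 4.7012) = −(-7.0502) = 7.0502%

7.05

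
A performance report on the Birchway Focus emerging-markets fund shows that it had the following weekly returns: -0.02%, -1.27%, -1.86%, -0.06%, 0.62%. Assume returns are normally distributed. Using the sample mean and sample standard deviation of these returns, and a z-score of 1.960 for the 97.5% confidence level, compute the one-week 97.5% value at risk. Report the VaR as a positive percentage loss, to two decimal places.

μ = (-0.02 − 1.27 − 1.86 − 0.06 + 0.62) / 5 = -0.5180%
Σ(r − μ)² = (-0.02 − (-0.5180))² + (-1.27 − (-0.5180))² + (-1.86 − (-0.5180))² + … = 4.1193
sample σ = √(4.1193 / 4) = √1.0298 = 1.0148%
VaR = −(μ − z·σ) = −(-0.5180 − 1.960 × 1.0148) = −(-2.5070) = 2.5070%

2.51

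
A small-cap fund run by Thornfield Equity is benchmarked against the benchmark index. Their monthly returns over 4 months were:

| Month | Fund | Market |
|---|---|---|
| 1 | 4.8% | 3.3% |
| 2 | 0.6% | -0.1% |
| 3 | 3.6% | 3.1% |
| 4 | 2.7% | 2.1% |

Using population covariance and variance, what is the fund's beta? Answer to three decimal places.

1.104

r̄p = 2.9250%,  r̄m = 2.1000%
Cov = Σ(rp − r̄p)(rm − r̄m) / 4 = 2.0100
Var(rm) = Σ(rm − r̄m)² / 4 = 1.8200
β = Cov / Var = 2.0100 / 1.8200 = 1.1044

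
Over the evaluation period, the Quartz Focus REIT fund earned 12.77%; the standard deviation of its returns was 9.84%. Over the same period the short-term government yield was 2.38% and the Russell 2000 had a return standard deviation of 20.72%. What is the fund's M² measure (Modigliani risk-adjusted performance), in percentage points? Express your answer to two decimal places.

24.26

Sharpe = (Rp − Rf) / σp = (12.77% − 2.38%) / 9.84% = 1.0559
M² = Rf + Sharpe × σm = 2.38% + 1.0559 × 20.72% = 24.2582%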